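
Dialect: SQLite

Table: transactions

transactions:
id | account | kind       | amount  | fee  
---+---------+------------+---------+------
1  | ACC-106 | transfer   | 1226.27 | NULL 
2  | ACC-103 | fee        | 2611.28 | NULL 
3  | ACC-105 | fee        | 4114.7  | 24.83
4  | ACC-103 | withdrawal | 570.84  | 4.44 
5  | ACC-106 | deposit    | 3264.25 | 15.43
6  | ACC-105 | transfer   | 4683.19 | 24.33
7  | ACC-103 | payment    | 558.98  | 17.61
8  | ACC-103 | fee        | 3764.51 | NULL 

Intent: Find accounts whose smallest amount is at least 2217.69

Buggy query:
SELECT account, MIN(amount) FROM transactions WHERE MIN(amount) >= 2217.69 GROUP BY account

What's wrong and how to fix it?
Bug: MIN() in WHERE is a misuse of aggregate

Fix: Use HAVING for the per-group MIN condition

Corrected query:
SELECT account, MIN(amount) FROM transactions GROUP BY account HAVING MIN(amount) >= 2217.69

Result:
account | MIN(amount)
--------+------------
ACC-105 | 4114.7     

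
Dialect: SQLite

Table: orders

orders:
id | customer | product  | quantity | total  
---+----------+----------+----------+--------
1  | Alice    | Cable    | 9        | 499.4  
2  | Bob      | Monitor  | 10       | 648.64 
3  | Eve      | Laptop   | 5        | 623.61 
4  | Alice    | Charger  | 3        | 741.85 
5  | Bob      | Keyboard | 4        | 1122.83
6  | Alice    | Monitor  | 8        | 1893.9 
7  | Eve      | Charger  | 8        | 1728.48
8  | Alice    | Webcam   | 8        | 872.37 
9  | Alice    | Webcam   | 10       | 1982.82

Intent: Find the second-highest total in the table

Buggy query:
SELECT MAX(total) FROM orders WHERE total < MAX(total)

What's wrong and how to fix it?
Bug: The inner MAX is an aggregate inside WHERE, which is not allowed

Fix: Compute the overall MAX in a subquery, then take MAX of rows below it

Corrected query:
SELECT MAX(total) FROM orders WHERE total < (SELECT MAX(total) FROM orders)

Result:
MAX(total)
----------
1893.9    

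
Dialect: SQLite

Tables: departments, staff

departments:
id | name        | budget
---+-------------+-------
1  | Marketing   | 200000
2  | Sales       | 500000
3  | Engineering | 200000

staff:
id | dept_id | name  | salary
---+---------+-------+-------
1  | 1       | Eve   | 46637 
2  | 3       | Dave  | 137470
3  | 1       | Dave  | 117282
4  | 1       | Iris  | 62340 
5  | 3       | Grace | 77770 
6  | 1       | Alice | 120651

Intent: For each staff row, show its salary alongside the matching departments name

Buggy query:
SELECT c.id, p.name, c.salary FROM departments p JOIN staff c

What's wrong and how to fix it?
Bug: JOIN with no ON clause produces a cartesian product; every staff row pairs with every departments row

Fix: Specify the join condition linking the foreign key to the parent id

Corrected query:
SELECT c.id, p.name, c.salary FROM departments p JOIN staff c ON c.dept_id = p.id

Result:
id | name        | salary
---+-------------+-------
1  | Marketing   | 46637 
2  | Engineering | 137470
3  | Marketing   | 117282
4  | Marketing   | 62340 
5  | Engineering | 77770 
6  | Marketing   | 120651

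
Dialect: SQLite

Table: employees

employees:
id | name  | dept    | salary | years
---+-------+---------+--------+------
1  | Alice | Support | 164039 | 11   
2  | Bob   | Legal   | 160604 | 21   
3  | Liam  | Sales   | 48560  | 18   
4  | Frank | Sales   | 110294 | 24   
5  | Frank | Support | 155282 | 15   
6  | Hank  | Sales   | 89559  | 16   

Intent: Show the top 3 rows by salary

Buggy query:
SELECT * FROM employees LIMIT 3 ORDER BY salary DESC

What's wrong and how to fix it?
Bug: ORDER BY cannot follow LIMIT; LIMIT is the final clause

Fix: Sort with ORDER BY, then apply LIMIT

Corrected query:
SELECT * FROM employees ORDER BY salary DESC LIMIT 3

Result:
id | name  | dept    | salary | years
---+-------+---------+--------+------
1  | Alice | Support | 164039 | 11   
2  | Bob   | Legal   | 160604 | 21   
5  | Frank | Support | 155282 | 15   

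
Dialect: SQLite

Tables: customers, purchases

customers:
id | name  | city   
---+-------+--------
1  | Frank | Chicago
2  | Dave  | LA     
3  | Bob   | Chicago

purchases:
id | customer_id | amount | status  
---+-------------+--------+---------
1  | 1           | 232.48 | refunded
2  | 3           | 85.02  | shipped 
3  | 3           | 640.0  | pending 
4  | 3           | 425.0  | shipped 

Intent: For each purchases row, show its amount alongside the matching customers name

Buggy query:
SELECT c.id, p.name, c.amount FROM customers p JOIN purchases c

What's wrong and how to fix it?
Bug: Missing join condition: each purchases row is matched to all customers rows instead of just its own

Fix: Add ON c.customer_id = p.id to the JOIN

Corrected query:
SELECT c.id, p.name, c.amount FROM customers p JOIN purchases c ON c.customer_id = p.id

Result:
id | name  | amount
---+-------+-------
1  | Frank | 232.48
2  | Bob   | 85.02 
3  | Bob   | 640   
4  | Bob   | 425   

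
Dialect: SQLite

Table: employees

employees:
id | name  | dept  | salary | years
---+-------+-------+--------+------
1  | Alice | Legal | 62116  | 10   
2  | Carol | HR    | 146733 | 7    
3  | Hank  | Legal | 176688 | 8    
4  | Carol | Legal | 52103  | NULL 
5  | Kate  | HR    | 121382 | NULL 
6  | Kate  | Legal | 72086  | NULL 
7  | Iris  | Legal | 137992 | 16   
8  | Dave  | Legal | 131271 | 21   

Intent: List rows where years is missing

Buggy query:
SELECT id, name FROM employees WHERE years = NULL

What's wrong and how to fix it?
Bug: Comparing to NULL with '=' never matches; NULL = NULL is unknown, not true

Fix: Use IS NULL to test for NULL

Corrected query:
SELECT id, name FROM employees WHERE years IS NULL

Result:
id | name 
---+------
4  | Carol
5  | Kate 
6  | Kate 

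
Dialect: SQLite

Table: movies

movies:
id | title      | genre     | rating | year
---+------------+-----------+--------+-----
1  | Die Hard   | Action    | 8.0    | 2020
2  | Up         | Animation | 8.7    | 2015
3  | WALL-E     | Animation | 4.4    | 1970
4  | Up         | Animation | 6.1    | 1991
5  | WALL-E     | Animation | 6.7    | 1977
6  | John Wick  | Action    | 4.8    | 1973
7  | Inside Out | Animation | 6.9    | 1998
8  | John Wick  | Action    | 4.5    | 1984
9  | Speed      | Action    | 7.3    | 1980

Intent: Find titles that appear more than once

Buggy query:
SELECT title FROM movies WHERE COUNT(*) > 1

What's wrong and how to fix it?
Bug: WHERE can't reference COUNT(*); aggregates are computed after WHERE

Fix: Group first, then use HAVING for the count condition

Corrected query:
SELECT title FROM movies GROUP BY title HAVING COUNT(*) > 1

Result:
title    
---------
John Wick
Up       
WALL-E   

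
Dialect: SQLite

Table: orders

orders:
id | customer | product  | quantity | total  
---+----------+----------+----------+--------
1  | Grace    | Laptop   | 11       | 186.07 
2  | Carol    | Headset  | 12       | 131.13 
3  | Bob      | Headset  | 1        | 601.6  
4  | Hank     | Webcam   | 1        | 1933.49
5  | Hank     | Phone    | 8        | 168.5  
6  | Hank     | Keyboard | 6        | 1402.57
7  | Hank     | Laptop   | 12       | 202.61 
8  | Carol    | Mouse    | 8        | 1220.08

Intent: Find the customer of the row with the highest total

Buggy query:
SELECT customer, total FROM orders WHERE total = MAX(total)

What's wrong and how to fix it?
Bug: WHERE is evaluated per row; an aggregate over the whole table isn't defined there

Fix: Wrap MAX in a scalar subquery so WHERE compares against a single value

Corrected query:
SELECT customer, total FROM orders WHERE total = (SELECT MAX(total) FROM orders)

Result:
customer | total  
---------+--------
Hank     | 1933.49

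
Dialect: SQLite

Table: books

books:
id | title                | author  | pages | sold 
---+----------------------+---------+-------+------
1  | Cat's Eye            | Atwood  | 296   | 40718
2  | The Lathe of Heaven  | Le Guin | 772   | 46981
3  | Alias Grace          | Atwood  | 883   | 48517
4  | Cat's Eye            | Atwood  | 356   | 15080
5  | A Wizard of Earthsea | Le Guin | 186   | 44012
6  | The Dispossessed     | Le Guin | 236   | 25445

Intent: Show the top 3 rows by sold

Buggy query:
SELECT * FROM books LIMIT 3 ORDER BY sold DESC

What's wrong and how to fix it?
Bug: LIMIT must come after ORDER BY

Fix: Swap the clauses: ORDER BY first, then LIMIT

Corrected query:
SELECT * FROM books ORDER BY sold DESC LIMIT 3

Result:
id | title                | author  | pages | sold 
---+----------------------+---------+-------+------
3  | Alias Grace          | Atwood  | 883   | 48517
2  | The Lathe of Heaven  | Le Guin | 772   | 46981
5  | A Wizard of Earthsea | Le Guin | 186   | 44012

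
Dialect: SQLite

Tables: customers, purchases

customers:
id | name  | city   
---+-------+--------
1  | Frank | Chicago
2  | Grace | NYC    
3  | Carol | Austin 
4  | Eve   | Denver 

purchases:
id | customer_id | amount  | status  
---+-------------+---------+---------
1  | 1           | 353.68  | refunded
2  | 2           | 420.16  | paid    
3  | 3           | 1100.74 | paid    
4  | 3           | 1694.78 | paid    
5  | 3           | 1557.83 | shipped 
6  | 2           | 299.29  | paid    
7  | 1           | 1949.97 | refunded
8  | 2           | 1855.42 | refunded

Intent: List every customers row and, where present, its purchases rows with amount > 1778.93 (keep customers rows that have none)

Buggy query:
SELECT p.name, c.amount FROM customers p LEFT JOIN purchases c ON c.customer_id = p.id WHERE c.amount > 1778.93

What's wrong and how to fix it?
Bug: A WHERE condition on the right-hand table after LEFT JOIN drops unmatched parents

Fix: Put 'c.amount > 1778.93' in the JOIN's ON clause instead of WHERE

Corrected query:
SELECT p.name, c.amount FROM customers p LEFT JOIN purchases c ON c.customer_id = p.id AND c.amount > 1778.93

Result:
name  | amount 
------+--------
Frank | 1949.97
Grace | 1855.42
Carol | NULL   
Eve   | NULL   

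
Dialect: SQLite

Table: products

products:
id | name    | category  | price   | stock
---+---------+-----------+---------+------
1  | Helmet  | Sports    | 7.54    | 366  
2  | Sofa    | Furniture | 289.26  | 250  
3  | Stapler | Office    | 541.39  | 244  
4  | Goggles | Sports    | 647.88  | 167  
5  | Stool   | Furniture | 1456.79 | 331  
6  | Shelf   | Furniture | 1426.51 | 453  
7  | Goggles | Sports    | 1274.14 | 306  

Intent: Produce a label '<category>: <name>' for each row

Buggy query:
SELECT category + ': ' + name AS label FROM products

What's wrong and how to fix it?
Bug: '+' is numeric addition; on text columns SQLite converts them to 0 instead of concatenating

Fix: Use the || operator for string concatenation

Corrected query:
SELECT category || ': ' || name AS label FROM products

Result:
label           
----------------
Sports: Helmet  
Furniture: Sofa 
Office: Stapler 
Sports: Goggles 
Furniture: Stool
Furniture: Shelf
Sports: Goggles 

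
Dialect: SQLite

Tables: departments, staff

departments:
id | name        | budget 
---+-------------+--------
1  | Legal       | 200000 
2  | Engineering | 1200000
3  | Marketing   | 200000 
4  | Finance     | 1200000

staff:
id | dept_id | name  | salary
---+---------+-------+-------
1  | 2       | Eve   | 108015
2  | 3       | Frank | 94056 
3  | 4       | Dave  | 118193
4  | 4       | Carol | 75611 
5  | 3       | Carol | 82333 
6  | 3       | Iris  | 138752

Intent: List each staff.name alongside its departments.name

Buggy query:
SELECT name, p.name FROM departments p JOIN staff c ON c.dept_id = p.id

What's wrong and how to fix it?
Bug: Both tables have a 'name' column; the unqualified reference is ambiguous

Fix: Qualify the column with its table alias (c.name)

Corrected query:
SELECT c.name, p.name FROM departments p JOIN staff c ON c.dept_id = p.id

Result:
name  | name       
------+------------
Eve   | Engineering
Frank | Marketing  
Dave  | Finance    
Carol | Finance    
Carol | Marketing  
Iris  | Marketing  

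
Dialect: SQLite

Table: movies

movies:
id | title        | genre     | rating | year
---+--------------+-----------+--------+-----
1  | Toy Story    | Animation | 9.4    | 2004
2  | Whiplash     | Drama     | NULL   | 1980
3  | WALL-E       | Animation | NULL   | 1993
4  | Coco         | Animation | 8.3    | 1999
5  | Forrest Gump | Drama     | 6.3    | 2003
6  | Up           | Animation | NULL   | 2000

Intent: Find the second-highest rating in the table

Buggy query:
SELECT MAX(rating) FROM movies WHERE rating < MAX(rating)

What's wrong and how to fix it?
Bug: MAX(rating) on the right of the comparison is an aggregate-in-WHERE error

Fix: Compute the overall MAX in a subquery, then take MAX of rows below it

Corrected query:
SELECT MAX(rating) FROM movies WHERE rating < (SELECT MAX(rating) FROM movies)

Result:
MAX(rating)
-----------
8.3        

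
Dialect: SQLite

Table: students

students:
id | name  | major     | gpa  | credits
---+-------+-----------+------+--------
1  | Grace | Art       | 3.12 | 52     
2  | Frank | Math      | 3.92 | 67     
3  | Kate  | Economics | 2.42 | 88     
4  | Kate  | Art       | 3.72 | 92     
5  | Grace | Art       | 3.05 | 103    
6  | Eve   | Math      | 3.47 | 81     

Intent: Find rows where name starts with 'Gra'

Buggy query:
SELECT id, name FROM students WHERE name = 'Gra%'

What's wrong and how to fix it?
Bug: Wildcards only work with LIKE; '=' treats '%' as a literal character

Fix: Replace '=' with LIKE so 'Gra%' is treated as a pattern

Corrected query:
SELECT id, name FROM students WHERE name LIKE 'Gra%'

Result:
id | name 
---+------
1  | Grace
5  | Grace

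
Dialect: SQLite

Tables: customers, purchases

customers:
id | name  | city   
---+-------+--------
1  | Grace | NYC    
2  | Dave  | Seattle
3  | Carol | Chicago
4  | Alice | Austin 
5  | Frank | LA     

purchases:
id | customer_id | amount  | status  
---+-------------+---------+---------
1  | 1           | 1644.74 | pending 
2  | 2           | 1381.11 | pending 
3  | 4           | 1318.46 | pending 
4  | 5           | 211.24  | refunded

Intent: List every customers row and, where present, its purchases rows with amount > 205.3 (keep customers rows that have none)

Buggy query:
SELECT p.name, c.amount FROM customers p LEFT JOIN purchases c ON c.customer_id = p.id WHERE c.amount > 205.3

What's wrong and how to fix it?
Bug: A WHERE condition on the right-hand table after LEFT JOIN drops unmatched parents

Fix: Move the right-table condition into the ON clause so unmatched parents are kept

Corrected query:
SELECT p.name, c.amount FROM customers p LEFT JOIN purchases c ON c.customer_id = p.id AND c.amount > 205.3

Result:
name  | amount 
------+--------
Grace | 1644.74
Dave  | 1381.11
Carol | NULL   
Alice | 1318.46
Frank | 211.24 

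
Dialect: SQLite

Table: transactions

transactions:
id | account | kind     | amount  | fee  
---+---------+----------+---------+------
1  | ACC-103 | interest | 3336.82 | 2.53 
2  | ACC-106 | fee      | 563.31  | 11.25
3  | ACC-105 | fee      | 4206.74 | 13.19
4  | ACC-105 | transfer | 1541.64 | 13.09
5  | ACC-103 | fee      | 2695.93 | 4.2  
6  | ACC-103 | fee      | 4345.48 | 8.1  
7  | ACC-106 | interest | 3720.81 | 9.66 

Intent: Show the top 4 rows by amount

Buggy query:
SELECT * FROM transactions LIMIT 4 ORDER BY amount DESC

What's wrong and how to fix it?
Bug: ORDER BY cannot follow LIMIT; LIMIT is the final clause

Fix: Sort with ORDER BY, then apply LIMIT

Corrected query:
SELECT * FROM transactions ORDER BY amount DESC LIMIT 4

Result:
id | account | kind     | amount  | fee  
---+---------+----------+---------+------
6  | ACC-103 | fee      | 4345.48 | 8.1  
3  | ACC-105 | fee      | 4206.74 | 13.19
7  | ACC-106 | interest | 3720.81 | 9.66 
1  | ACC-103 | interest | 3336.82 | 2.53 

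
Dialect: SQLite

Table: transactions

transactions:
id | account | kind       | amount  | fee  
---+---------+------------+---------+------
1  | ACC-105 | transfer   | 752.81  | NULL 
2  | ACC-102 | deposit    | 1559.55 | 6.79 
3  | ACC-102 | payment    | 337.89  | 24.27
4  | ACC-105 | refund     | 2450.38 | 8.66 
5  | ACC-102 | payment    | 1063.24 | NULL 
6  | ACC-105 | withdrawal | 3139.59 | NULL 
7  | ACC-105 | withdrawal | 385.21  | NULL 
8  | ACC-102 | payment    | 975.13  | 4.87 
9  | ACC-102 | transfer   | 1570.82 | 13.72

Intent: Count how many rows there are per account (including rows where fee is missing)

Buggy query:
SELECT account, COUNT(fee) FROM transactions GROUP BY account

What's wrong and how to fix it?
Bug: COUNT(column) counts non-NULL values only; rows with NULL fee aren't counted

Fix: Use COUNT(*) to count all rows regardless of NULL

Corrected query:
SELECT account, COUNT(*) FROM transactions GROUP BY account

Result:
account | COUNT(*)
--------+---------
ACC-102 | 5       
ACC-105 | 4       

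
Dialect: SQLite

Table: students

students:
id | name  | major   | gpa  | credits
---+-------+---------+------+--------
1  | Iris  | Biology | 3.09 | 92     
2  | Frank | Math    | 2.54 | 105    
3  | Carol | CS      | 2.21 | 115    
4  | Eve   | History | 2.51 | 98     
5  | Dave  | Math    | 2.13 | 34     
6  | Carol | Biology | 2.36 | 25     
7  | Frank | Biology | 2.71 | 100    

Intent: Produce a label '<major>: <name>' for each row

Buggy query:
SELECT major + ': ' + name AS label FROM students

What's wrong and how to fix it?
Bug: SQLite uses || for string concatenation; + coerces text to numbers (yielding 0)

Fix: Use the || operator for string concatenation

Corrected query:
SELECT major || ': ' || name AS label FROM students

Result:
label         
--------------
Biology: Iris 
Math: Frank   
CS: Carol     
History: Eve  
Math: Dave    
Biology: Carol
Biology: Frank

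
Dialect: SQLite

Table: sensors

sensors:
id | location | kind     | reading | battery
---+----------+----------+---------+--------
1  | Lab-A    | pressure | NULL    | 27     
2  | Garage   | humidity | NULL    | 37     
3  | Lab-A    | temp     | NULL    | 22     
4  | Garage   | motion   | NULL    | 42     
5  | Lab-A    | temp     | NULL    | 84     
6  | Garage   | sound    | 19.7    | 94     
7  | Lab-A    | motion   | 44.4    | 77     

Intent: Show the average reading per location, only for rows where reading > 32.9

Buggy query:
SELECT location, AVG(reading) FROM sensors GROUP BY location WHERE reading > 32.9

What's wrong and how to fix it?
Bug: WHERE cannot follow GROUP BY

Fix: Move the WHERE clause before GROUP BY

Corrected query:
SELECT location, AVG(reading) FROM sensors WHERE reading > 32.9 GROUP BY location

Result:
location | AVG(reading)
---------+-------------
Lab-A    | 44.4        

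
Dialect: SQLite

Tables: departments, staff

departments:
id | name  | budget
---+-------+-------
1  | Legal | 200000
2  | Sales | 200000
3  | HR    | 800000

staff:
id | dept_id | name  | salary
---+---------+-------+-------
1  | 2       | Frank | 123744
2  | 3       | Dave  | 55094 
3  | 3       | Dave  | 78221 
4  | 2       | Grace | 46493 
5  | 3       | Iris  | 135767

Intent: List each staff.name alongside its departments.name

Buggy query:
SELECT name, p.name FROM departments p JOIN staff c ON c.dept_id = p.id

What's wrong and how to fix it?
Bug: 'name' exists in both joined tables, so the database can't tell which one is meant

Fix: Qualify the column with its table alias (c.name)

Corrected query:
SELECT c.name, p.name FROM departments p JOIN staff c ON c.dept_id = p.id

Result:
name  | name 
------+------
Frank | Sales
Dave  | HR   
Dave  | HR   
Grace | Sales
Iris  | HR   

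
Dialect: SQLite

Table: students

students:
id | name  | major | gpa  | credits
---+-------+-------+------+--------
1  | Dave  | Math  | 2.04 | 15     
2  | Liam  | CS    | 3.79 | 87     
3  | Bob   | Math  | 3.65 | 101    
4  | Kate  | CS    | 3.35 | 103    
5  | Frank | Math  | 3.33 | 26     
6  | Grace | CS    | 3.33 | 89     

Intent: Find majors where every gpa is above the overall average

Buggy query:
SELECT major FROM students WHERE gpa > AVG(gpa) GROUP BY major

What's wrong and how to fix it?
Bug: AVG() is an aggregate; it can't sit directly in WHERE

Fix: Use a subquery for AVG and a HAVING MIN(...) filter so the condition holds for every row in the group

Corrected query:
SELECT major FROM students GROUP BY major HAVING MIN(gpa) > (SELECT AVG(gpa) FROM students)

Result:
major
-----
CS   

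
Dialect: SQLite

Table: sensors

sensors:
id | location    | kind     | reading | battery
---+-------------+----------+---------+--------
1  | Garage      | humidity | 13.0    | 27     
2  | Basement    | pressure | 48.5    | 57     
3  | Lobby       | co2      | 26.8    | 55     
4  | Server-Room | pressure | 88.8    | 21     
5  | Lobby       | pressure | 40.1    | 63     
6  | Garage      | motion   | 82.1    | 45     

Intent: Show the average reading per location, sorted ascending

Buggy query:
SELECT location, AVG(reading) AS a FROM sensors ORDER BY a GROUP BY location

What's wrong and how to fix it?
Bug: ORDER BY appears before GROUP BY; SQL clause order requires GROUP BY first

Fix: Reorder: SELECT … FROM … GROUP BY … ORDER BY …

Corrected query:
SELECT location, AVG(reading) AS a FROM sensors GROUP BY location ORDER BY a

Result:
location    | a    
------------+------
Lobby       | 33.45
Garage      | 47.55
Basement    | 48.5 
Server-Room | 88.8 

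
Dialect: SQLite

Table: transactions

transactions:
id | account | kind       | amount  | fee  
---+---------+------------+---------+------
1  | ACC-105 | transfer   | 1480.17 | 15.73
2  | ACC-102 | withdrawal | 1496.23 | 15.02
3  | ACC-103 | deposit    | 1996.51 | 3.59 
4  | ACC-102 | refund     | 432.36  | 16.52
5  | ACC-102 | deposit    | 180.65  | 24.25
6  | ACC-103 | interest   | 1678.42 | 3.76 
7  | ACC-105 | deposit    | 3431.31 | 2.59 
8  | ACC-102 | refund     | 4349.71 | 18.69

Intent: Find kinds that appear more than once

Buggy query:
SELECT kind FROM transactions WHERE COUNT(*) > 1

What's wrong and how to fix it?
Bug: WHERE can't reference COUNT(*); aggregates are computed after WHERE

Fix: Group first, then use HAVING for the count condition

Corrected query:
SELECT kind FROM transactions GROUP BY kind HAVING COUNT(*) > 1

Result:
kind   
-------
deposit
refund 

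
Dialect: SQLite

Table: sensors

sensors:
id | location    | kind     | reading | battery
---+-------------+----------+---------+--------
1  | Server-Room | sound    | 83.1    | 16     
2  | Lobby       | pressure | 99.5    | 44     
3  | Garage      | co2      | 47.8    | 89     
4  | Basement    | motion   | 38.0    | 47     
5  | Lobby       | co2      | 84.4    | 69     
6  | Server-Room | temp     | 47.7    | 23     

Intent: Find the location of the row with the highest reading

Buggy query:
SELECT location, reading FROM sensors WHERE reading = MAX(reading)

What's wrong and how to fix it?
Bug: WHERE is evaluated per row; an aggregate over the whole table isn't defined there

Fix: Use a subquery: WHERE reading = (SELECT MAX(reading) FROM sensors)

Corrected query:
SELECT location, reading FROM sensors WHERE reading = (SELECT MAX(reading) FROM sensors)

Result:
location | reading
---------+--------
Lobby    | 99.5   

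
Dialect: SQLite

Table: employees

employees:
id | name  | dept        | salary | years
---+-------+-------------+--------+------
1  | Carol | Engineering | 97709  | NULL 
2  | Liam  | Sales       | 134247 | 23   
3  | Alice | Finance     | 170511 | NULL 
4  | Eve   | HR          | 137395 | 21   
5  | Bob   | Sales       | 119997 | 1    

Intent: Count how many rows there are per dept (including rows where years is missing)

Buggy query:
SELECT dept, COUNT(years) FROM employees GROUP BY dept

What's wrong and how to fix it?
Bug: COUNT(years) skips NULLs, so groups with missing years are undercounted

Fix: Use COUNT(*) to count all rows regardless of NULL

Corrected query:
SELECT dept, COUNT(*) FROM employees GROUP BY dept

Result:
dept        | COUNT(*)
------------+---------
Engineering | 1       
Finance     | 1       
HR          | 1       
Sales       | 2       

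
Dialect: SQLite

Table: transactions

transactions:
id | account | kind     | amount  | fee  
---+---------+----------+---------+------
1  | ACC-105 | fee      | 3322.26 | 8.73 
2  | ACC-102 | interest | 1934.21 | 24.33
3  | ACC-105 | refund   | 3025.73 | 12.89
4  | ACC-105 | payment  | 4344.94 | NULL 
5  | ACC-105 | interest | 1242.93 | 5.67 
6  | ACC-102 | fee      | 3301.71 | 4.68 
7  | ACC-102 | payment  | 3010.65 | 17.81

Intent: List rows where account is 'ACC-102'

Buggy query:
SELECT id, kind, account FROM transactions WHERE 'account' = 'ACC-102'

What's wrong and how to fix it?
Bug: Single quotes denote string literals in SQL; the column name is being compared as a constant string

Fix: Remove the quotes around the column name (or use double quotes for an identifier)

Corrected query:
SELECT id, kind, account FROM transactions WHERE account = 'ACC-102'

Result:
id | kind     | account
---+----------+--------
2  | interest | ACC-102
6  | fee      | ACC-102
7  | payment  | ACC-102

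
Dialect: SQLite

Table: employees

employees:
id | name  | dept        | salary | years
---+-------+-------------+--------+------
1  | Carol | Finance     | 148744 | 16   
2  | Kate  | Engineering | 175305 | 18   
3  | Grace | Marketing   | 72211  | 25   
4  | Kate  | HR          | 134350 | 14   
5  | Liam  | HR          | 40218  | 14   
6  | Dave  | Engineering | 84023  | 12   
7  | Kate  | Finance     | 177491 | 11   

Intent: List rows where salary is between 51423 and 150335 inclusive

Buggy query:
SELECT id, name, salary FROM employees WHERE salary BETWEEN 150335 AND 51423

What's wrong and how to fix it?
Bug: BETWEEN expects the lower bound first; with 150335 AND 51423 the range is empty

Fix: Write BETWEEN 51423 AND 150335

Corrected query:
SELECT id, name, salary FROM employees WHERE salary BETWEEN 51423 AND 150335

Result:
id | name  | salary
---+-------+-------
1  | Carol | 148744
3  | Grace | 72211 
4  | Kate  | 134350
6  | Dave  | 84023 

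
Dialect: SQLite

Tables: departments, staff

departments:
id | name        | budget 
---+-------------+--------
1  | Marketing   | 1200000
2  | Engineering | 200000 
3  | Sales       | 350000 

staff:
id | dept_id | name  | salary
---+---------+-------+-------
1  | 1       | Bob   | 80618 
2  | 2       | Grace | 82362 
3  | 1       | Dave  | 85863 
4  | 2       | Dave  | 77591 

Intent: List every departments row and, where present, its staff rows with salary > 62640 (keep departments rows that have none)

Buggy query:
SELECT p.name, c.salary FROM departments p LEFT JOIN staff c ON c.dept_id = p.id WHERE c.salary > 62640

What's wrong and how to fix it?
Bug: A WHERE condition on the right-hand table after LEFT JOIN drops unmatched parents

Fix: Move the right-table condition into the ON clause so unmatched parents are kept

Corrected query:
SELECT p.name, c.salary FROM departments p LEFT JOIN staff c ON c.dept_id = p.id AND c.salary > 62640

Result:
name        | salary
------------+-------
Marketing   | 80618 
Marketing   | 85863 
Engineering | 77591 
Engineering | 82362 
Sales       | NULL  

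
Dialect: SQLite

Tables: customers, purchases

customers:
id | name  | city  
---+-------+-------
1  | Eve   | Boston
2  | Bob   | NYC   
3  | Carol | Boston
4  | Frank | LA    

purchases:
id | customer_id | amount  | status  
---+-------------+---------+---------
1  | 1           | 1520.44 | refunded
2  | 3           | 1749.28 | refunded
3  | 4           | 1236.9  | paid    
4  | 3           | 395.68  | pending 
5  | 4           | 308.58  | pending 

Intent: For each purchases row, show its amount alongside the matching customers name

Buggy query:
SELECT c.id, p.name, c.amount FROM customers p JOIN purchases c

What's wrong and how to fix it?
Bug: Missing join condition: each purchases row is matched to all customers rows instead of just its own

Fix: Specify the join condition linking the foreign key to the parent id

Corrected query:
SELECT c.id, p.name, c.amount FROM customers p JOIN purchases c ON c.customer_id = p.id

Result:
id | name  | amount 
---+-------+--------
1  | Eve   | 1520.44
2  | Carol | 1749.28
3  | Frank | 1236.9 
4  | Carol | 395.68 
5  | Frank | 308.58 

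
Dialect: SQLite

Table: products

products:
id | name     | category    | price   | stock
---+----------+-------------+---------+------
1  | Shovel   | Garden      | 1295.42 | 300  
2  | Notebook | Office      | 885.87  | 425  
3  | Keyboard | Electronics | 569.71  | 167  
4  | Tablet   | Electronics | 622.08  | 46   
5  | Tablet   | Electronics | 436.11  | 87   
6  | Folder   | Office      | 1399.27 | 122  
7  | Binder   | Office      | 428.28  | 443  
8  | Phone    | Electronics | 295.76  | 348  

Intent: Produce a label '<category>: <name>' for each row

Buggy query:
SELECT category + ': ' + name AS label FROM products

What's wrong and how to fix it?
Bug: '+' is numeric addition; on text columns SQLite converts them to 0 instead of concatenating

Fix: Use the || operator for string concatenation

Corrected query:
SELECT category || ': ' || name AS label FROM products

Result:
label                
---------------------
Garden: Shovel       
Office: Notebook     
Electronics: Keyboard
Electronics: Tablet  
Electronics: Tablet  
Office: Folder       
Office: Binder       
Electronics: Phone   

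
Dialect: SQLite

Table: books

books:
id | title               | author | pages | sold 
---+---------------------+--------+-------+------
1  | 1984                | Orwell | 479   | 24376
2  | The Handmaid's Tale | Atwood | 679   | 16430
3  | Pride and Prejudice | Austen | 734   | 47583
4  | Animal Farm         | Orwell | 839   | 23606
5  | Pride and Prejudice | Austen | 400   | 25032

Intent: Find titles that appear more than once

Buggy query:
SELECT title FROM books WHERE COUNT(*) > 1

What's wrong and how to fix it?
Bug: COUNT(*) is an aggregate and cannot be used in WHERE

Fix: GROUP BY title, then filter groups with HAVING COUNT(*) > 1

Corrected query:
SELECT title FROM books GROUP BY title HAVING COUNT(*) > 1

Result:
title              
-------------------
Pride and Prejudice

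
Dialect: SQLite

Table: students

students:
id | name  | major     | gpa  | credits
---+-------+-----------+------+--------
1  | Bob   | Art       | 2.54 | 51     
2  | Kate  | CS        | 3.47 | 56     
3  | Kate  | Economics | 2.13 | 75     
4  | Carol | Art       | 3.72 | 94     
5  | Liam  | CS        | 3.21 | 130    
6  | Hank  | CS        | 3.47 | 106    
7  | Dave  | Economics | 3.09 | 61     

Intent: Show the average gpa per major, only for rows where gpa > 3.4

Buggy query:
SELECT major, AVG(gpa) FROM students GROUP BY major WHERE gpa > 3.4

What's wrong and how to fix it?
Bug: Row-level WHERE must come before GROUP BY in the clause order

Fix: Move the WHERE clause before GROUP BY

Corrected query:
SELECT major, AVG(gpa) FROM students WHERE gpa > 3.4 GROUP BY major

Result:
major | AVG(gpa)
------+---------
Art   | 3.72    
CS    | 3.47    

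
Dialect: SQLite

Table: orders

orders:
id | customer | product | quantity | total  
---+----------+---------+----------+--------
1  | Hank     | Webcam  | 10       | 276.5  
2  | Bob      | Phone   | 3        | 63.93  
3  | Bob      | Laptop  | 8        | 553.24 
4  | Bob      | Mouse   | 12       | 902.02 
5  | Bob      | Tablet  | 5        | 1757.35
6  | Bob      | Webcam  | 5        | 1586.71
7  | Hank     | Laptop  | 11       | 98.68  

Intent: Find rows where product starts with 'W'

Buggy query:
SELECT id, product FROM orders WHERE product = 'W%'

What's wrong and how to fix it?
Bug: Wildcards only work with LIKE; '=' treats '%' as a literal character

Fix: Use LIKE for wildcard pattern matching

Corrected query:
SELECT id, product FROM orders WHERE product LIKE 'W%'

Result:
id | product
---+--------
1  | Webcam 
6  | Webcam 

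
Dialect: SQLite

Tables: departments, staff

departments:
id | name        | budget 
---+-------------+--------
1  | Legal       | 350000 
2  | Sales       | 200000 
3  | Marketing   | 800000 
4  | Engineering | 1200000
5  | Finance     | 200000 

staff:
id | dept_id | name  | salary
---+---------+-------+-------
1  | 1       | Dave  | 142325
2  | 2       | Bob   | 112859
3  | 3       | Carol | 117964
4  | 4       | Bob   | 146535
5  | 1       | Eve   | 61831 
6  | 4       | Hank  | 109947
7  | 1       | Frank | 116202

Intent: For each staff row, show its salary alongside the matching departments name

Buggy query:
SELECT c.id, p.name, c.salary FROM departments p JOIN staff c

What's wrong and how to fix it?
Bug: Missing join condition: each staff row is matched to all departments rows instead of just its own

Fix: Specify the join condition linking the foreign key to the parent id

Corrected query:
SELECT c.id, p.name, c.salary FROM departments p JOIN staff c ON c.dept_id = p.id

Result:
id | name        | salary
---+-------------+-------
1  | Legal       | 142325
2  | Sales       | 112859
3  | Marketing   | 117964
4  | Engineering | 146535
5  | Legal       | 61831 
6  | Engineering | 109947
7  | Legal       | 116202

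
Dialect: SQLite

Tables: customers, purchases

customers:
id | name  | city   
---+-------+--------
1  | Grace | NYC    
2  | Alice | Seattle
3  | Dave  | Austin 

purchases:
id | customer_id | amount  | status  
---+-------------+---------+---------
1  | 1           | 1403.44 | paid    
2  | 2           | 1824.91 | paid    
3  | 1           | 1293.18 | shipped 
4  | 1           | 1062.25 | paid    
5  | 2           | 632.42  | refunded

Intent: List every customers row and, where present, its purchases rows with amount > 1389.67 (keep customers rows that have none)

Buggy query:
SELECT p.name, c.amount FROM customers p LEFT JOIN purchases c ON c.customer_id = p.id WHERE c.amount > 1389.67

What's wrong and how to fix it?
Bug: Filtering c.amount in WHERE discards the NULL rows produced by LEFT JOIN, turning it into an inner join

Fix: Put 'c.amount > 1389.67' in the JOIN's ON clause instead of WHERE

Corrected query:
SELECT p.name, c.amount FROM customers p LEFT JOIN purchases c ON c.customer_id = p.id AND c.amount > 1389.67

Result:
name  | amount 
------+--------
Grace | 1403.44
Alice | 1824.91
Dave  | NULL   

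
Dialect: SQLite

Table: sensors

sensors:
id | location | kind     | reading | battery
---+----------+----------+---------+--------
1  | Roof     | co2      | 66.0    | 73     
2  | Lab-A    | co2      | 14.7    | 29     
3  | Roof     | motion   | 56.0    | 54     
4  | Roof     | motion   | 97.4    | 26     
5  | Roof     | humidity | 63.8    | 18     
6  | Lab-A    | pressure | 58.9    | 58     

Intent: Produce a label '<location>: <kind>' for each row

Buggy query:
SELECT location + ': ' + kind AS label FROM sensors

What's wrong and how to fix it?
Bug: SQLite uses || for string concatenation; + coerces text to numbers (yielding 0)

Fix: Use the || operator for string concatenation

Corrected query:
SELECT location || ': ' || kind AS label FROM sensors

Result:
label          
---------------
Roof: co2      
Lab-A: co2     
Roof: motion   
Roof: motion   
Roof: humidity 
Lab-A: pressure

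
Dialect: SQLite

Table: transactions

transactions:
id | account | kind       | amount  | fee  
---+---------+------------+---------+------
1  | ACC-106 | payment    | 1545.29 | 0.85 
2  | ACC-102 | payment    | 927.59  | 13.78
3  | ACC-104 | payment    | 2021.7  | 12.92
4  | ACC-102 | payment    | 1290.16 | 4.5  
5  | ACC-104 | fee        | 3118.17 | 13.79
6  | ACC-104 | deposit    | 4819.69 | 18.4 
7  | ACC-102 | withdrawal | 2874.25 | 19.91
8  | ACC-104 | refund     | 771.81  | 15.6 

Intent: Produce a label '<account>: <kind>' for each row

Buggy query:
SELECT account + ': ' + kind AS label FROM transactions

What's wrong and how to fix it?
Bug: '+' is numeric addition; on text columns SQLite converts them to 0 instead of concatenating

Fix: Use the || operator for string concatenation

Corrected query:
SELECT account || ': ' || kind AS label FROM transactions

Result:
label              
-------------------
ACC-106: payment   
ACC-102: payment   
ACC-104: payment   
ACC-102: payment   
ACC-104: fee       
ACC-104: deposit   
ACC-102: withdrawal
ACC-104: refund    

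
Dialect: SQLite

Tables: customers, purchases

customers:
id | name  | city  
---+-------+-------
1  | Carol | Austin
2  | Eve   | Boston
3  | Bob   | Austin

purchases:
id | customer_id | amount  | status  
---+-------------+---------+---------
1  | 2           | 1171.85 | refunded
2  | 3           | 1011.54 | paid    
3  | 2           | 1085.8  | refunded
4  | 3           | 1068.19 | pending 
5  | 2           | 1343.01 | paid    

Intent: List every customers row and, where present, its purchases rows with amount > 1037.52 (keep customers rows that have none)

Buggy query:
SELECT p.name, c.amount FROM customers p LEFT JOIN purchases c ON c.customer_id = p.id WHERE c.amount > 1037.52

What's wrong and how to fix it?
Bug: Filtering c.amount in WHERE discards the NULL rows produced by LEFT JOIN, turning it into an inner join

Fix: Put 'c.amount > 1037.52' in the JOIN's ON clause instead of WHERE

Corrected query:
SELECT p.name, c.amount FROM customers p LEFT JOIN purchases c ON c.customer_id = p.id AND c.amount > 1037.52

Result:
name  | amount 
------+--------
Carol | NULL   
Eve   | 1085.8 
Eve   | 1171.85
Eve   | 1343.01
Bob   | 1068.19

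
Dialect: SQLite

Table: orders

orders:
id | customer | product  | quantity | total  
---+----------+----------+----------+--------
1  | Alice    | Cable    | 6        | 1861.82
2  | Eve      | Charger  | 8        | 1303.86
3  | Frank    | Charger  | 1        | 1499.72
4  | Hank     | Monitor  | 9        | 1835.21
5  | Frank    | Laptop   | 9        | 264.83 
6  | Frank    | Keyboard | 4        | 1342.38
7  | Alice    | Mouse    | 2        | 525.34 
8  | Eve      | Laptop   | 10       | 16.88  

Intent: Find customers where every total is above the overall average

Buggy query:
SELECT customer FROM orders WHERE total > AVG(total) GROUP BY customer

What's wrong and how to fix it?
Bug: AVG() is an aggregate; it can't sit directly in WHERE

Fix: Use a subquery for AVG and a HAVING MIN(...) filter so the condition holds for every row in the group

Corrected query:
SELECT customer FROM orders GROUP BY customer HAVING MIN(total) > (SELECT AVG(total) FROM orders)

Result:
customer
--------
Hank    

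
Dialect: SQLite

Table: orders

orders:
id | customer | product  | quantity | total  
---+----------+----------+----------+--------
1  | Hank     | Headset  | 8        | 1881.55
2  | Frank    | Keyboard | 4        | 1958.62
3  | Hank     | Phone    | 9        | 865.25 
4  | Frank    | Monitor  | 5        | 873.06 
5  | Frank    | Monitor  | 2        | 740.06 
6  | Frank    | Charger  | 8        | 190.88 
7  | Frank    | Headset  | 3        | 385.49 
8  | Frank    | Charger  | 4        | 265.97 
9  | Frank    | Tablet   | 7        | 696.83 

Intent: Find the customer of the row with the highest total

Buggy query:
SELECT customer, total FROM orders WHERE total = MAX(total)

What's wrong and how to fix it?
Bug: MAX(total) is an aggregate and cannot be used directly in WHERE

Fix: Use a subquery: WHERE total = (SELECT MAX(total) FROM orders)

Corrected query:
SELECT customer, total FROM orders WHERE total = (SELECT MAX(total) FROM orders)

Result:
customer | total  
---------+--------
Frank    | 1958.62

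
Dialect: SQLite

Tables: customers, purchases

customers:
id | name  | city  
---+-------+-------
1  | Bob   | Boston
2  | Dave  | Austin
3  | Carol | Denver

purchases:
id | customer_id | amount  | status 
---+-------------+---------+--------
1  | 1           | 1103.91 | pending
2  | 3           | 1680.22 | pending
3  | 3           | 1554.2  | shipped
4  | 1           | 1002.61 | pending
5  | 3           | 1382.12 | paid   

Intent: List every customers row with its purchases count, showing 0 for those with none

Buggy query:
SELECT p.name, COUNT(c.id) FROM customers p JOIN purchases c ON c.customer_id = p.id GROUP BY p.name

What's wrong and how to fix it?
Bug: An inner join excludes parents with zero children

Fix: Switch to LEFT JOIN to retain unmatched parent rows

Corrected query:
SELECT p.name, COUNT(c.id) FROM customers p LEFT JOIN purchases c ON c.customer_id = p.id GROUP BY p.name

Result:
name  | COUNT(c.id)
------+------------
Bob   | 2          
Carol | 3          
Dave  | 0          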